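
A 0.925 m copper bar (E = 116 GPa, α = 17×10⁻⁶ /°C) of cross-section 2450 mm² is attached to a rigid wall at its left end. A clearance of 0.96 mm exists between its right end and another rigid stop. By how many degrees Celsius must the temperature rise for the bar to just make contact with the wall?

ΔT ≈ 61 °C

Contact occurs when the free expansion equals the gap: αΔT L = 0.96 mm.
So ΔT = g/(αL) = 0.96/(17×10⁻⁶ × 925) = 61.05 °C.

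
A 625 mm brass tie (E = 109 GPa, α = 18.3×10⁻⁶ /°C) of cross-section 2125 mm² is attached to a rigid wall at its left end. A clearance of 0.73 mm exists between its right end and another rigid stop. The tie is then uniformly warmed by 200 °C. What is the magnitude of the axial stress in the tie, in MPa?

Free thermal elongation = αΔT L = 18.3×10⁻⁶ × 200 × 625 = 2.288 mm.
The gap closes (δ_free > 0.73 mm) and the wall then resists a further 2.288 − 0.73 = 1.558 mm of expansion.
So σ = E(δ_free − g)/L = 109×10³ × 1.558/625 = 271.6 MPa.

σ ≈ 272 MPa (compressive)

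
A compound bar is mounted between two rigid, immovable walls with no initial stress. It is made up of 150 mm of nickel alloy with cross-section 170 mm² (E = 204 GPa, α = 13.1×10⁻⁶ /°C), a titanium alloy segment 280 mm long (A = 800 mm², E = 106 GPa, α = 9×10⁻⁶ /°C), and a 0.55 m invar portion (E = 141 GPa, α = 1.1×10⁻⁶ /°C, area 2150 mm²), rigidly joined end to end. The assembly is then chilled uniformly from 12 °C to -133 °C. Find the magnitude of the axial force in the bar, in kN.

P ≈ 78.2 kN (tensile)

Free thermal contraction of the whole bar: Σ αᵢΔT Lᵢ = 13.1×10⁻⁶×145×150 + 9×10⁻⁶×145×280 + 1.1×10⁻⁶×145×550 = 0.738 mm.
The rigid supports impose zero overall length change; the single axial force P common to all segments must satisfy P Σ Lᵢ/(AᵢEᵢ) = δ_free.
Σ Lᵢ/(AᵢEᵢ) = 150/(170×204×10³) + 280/(800×106×10³) + 550/(2150×141×10³) = 9.441×10⁻⁶ mm/N.
Hence P = δ_free / Σ(L/AE) = 0.738/9.441×10⁻⁶ = 78.17 kN (tensile).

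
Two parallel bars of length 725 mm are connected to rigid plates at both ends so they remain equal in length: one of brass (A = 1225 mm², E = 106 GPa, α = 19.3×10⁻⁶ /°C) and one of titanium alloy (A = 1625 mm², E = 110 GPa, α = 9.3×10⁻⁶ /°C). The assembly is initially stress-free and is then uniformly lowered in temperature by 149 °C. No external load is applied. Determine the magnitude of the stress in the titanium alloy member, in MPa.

Both members must finish at the same length. With the larger α, the brass tends to over-contract; the plates restrain it, putting the brass in tension and the titanium alloy in compression. With no external load the two internal forces are equal and opposite, magnitude P.
Compatibility of the two members (thermal + elastic change equal): (α₁ − α₂)ΔT = P·[1/(A₁E₁) + 1/(A₂E₂)].
|α₁ − α₂|·ΔT = 10×10⁻⁶ × 149 = 0.00149.
1/(A₁E₁) + 1/(A₂E₂) = 1/(1225×106×10³) + 1/(1625×110×10³) = 1.33×10⁻⁸ N⁻¹.
P = 0.00149 / 1.33×10⁻⁸ = 112100 N = 112.1 kN.
σ_{titanium alloy} = P/A₂ = 112100/1625 = 68.96 MPa, compressive.

σ ≈ 69 MPa (compressive)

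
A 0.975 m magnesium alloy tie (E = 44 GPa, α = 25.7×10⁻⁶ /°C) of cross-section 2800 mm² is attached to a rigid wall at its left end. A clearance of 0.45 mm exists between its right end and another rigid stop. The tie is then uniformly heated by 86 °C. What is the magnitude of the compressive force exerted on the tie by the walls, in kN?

Free thermal elongation = αΔT L = 25.7×10⁻⁶ × 86 × 975 = 2.155 mm.
This exceeds the 0.45 mm gap, so the wall pushes back. The portion of expansion that must be recovered elastically is δ_free − gap = 2.155 − 0.45 = 1.705 mm.
That suppressed elongation corresponds to σ = E·Δ/L = 44×10³ × 1.705/975 = 76.94 MPa.
Force on the wall = σA = 76.94 × 2800 mm² = 215.4 kN.

P ≈ 215 kN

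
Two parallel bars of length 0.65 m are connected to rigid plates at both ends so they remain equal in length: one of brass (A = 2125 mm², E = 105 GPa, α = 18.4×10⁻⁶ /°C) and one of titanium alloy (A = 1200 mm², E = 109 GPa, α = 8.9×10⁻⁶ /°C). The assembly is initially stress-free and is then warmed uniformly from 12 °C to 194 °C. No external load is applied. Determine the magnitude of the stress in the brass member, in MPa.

σ ≈ 67.1 MPa (compressive)

The brass has the larger α, so on heating it would change length more than the titanium alloy if both were free. The rigid plates force a common final length, so the brass is put into compression and the titanium alloy into tension, with equal and opposite forces P (no external load).
Compatibility of the two members (thermal + elastic change equal): (α₁ − α₂)ΔT = P·[1/(A₁E₁) + 1/(A₂E₂)].
|α₁ − α₂|·ΔT = 9.5×10⁻⁶ × 182 = 0.001729.
1/(A₁E₁) + 1/(A₂E₂) = 1/(2125×105×10³) + 1/(1200×109×10³) = 1.213×10⁻⁸ N⁻¹.
P = 0.001729 / 1.213×10⁻⁸ = 142600 N = 142.6 kN.
σ_{brass} = P/A₁ = 142600/2125 = 67.09 MPa, compressive.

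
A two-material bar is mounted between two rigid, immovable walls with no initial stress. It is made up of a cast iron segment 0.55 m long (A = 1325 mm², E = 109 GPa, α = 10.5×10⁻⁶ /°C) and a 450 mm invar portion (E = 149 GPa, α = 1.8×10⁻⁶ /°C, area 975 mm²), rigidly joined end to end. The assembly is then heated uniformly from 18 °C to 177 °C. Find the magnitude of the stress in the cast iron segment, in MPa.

Free thermal expansion of the whole bar: Σ αᵢΔT Lᵢ = 10.5×10⁻⁶×159×550 + 1.8×10⁻⁶×159×450 = 1.047 mm.
Since the ends are fixed, an axial force P builds up, equal in every segment, with P · Σ Lᵢ/(AᵢEᵢ) = δ_free.
Σ Lᵢ/(AᵢEᵢ) = 550/(1325×109×10³) + 450/(975×149×10³) = 6.906×10⁻⁶ mm/N.
P = 1.047 / 6.906×10⁻⁶ = 151600 N = 151.6 kN, compressive.
σ_{cast iron} = P / A = 151600 / 1325 = 114.4 MPa.

σ ≈ 114 MPa (compressive)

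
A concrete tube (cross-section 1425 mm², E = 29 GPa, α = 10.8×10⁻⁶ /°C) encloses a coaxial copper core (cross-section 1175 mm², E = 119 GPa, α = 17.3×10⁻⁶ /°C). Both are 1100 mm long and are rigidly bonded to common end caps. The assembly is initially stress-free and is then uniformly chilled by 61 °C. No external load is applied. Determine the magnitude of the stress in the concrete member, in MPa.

The copper has the larger α, so on cooling it would change length more than the concrete if both were free. The rigid plates force a common final length, so the copper is put into tension and the concrete into compression, with equal and opposite forces P (no external load).
Setting the final lengths equal and cancelling L: (α₁ − α₂)ΔT = P/(A₁E₁) + P/(A₂E₂).
|α₁ − α₂|·ΔT = 6.5×10⁻⁶ × 61 = 0.0003965.
1/(A₁E₁) + 1/(A₂E₂) = 1/(1425×29×10³) + 1/(1175×119×10³) = 3.135×10⁻⁸ N⁻¹.
P = 0.0003965 / 3.135×10⁻⁸ = 12650 N = 12.65 kN.
σ_{concrete} = P/A₁ = 12650/1425 = 8.875 MPa, compressive.

σ ≈ 8.88 MPa (compressive)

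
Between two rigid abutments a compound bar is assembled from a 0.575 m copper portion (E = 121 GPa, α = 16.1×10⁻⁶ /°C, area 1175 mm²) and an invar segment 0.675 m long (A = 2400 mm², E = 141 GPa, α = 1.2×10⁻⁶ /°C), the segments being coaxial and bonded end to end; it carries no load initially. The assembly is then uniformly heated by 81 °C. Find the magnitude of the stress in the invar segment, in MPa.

With the walls removed the bar would change length by δ_free = Σ αᵢΔT Lᵢ = 16.1×10⁻⁶×81×575 + 1.2×10⁻⁶×81×675 = 0.8155 mm.
The rigid supports impose zero overall length change; the single axial force P common to all segments must satisfy P Σ Lᵢ/(AᵢEᵢ) = δ_free.
Σ Lᵢ/(AᵢEᵢ) = 575/(1175×121×10³) + 675/(2400×141×10³) = 6.039×10⁻⁶ mm/N.
So P = 0.8155 / 6.039×10⁻⁶ = 135 kN, compressive.
σ_{invar} = P / A = 135000 / 2400 = 56.26 MPa.

σ ≈ 56.3 MPa (compressive)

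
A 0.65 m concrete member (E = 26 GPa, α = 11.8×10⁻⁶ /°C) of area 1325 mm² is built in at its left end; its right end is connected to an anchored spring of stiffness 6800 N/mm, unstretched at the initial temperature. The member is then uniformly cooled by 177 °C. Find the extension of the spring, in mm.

δ ≈ 1.2 mm

The unrestrained thermal change is αΔT L = 11.8×10⁻⁶ × 177 × 650 = 1.358 mm.
With a force P in the spring, the elastic change of the member is PL/(AE) and that of the spring is P/k; compatibility requires their sum to equal δ_free.
So P = δ_free / [L/(AE) + 1/k] = 1.358 / [ 650/(1325×26×10³) + 1/(6800) ].
P = 1.358 / 0.0001659 = 8182 N.
Spring extension = P/k = 8182/(6800) = 1.203 mm.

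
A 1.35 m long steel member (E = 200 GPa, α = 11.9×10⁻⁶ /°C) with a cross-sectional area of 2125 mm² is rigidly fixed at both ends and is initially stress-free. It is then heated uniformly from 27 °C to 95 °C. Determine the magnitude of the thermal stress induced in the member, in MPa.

With length fixed, the mechanical strain must cancel the thermal strain αΔT = 11.9×10⁻⁶ × 68 = 809.2×10⁻⁶.
Hence σ = E·αΔT = 200×10³ × 809.2×10⁻⁶ = 161.8 MPa, compressive.

σ ≈ 162 MPa (compressive)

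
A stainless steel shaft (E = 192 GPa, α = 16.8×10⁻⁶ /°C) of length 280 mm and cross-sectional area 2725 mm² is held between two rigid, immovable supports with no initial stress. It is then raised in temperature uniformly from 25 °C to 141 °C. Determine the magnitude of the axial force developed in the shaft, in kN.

With zero net strain, σ = E·αΔT = 192 GPa × 16.8×10⁻⁶ × 116 = 374.2 MPa.
Axial force P = σA = 374.2 × 2725 = 1.02×10⁶ N = 1020 kN, compressive.

P ≈ 1020 kN (compressive)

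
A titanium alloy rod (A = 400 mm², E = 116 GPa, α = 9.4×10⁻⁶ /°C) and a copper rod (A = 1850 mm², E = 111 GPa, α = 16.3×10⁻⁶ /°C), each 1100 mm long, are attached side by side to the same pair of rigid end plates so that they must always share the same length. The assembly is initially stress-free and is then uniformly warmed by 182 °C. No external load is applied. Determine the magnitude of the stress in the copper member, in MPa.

Equilibrium of a rigid end plate with no external load gives equal and opposite internal forces ±P in the two members. Since α_{copper} > α_{titanium alloy}, heating drives the copper into compression and the titanium alloy into tension.
Compatibility of the two members (thermal + elastic change equal): (α₁ − α₂)ΔT = P·[1/(A₁E₁) + 1/(A₂E₂)].
|α₁ − α₂|·ΔT = 6.9×10⁻⁶ × 182 = 0.001256.
1/(A₁E₁) + 1/(A₂E₂) = 1/(400×116×10³) + 1/(1850×111×10³) = 2.642×10⁻⁸ N⁻¹.
P = 0.001256 / 2.642×10⁻⁸ = 47530 N = 47.53 kN.
σ_{copper} = P/A₂ = 47530/1850 = 25.69 MPa, compressive.

σ ≈ 25.7 MPa (compressive)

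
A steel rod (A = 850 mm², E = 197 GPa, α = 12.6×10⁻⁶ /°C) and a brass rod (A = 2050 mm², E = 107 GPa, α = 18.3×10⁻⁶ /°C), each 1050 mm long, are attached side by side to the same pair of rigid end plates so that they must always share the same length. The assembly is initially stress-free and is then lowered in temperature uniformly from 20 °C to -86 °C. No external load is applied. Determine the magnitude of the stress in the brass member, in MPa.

σ ≈ 28 MPa (tensile)

Both members must finish at the same length. With the larger α, the brass tends to over-contract; the plates restrain it, putting the brass in tension and the steel in compression. With no external load the two internal forces are equal and opposite, magnitude P.
Setting the final lengths equal and cancelling L: (α₁ − α₂)ΔT = P/(A₁E₁) + P/(A₂E₂).
|α₁ − α₂|·ΔT = 5.7×10⁻⁶ × 106 = 0.0006042.
1/(A₁E₁) + 1/(A₂E₂) = 1/(850×197×10³) + 1/(2050×107×10³) = 1.053×10⁻⁸ N⁻¹.
P = 0.0006042 / 1.053×10⁻⁸ = 57370 N = 57.37 kN.
σ_{brass} = P/A₂ = 57370/2050 = 27.99 MPa, tensile.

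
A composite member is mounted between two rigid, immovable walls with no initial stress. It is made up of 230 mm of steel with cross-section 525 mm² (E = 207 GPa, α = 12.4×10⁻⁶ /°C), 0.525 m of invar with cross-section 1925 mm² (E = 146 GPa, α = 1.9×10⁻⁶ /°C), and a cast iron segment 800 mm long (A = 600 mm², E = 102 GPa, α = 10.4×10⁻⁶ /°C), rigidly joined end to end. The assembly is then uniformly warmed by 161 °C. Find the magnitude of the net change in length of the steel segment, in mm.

With the walls removed the bar would change length by δ_free = Σ αᵢΔT Lᵢ = 12.4×10⁻⁶×161×230 + 1.9×10⁻⁶×161×525 + 10.4×10⁻⁶×161×800 = 1.959 mm.
The walls prevent any net length change, so an axial force P (same in every segment) develops. Compatibility: P · Σ Lᵢ/(AᵢEᵢ) = δ_free.
The series flexibility is Σ Lᵢ/(AᵢEᵢ) = 230/(525×207×10³) + 525/(1925×146×10³) + 800/(600×102×10³) = 1.706×10⁻⁵ mm/N.
So P = 1.959 / 1.706×10⁻⁵ = 114.9 kN, compressive.
For the steel segment, free thermal change = 12.4×10⁻⁶×161×230 = 0.4592 mm and elastic change from P = 114900×230/(525×207×10³) = 0.2431 mm; these oppose, so the net change is 0.216 mm (segment lengthens).

|ΔL| ≈ 0.216 mm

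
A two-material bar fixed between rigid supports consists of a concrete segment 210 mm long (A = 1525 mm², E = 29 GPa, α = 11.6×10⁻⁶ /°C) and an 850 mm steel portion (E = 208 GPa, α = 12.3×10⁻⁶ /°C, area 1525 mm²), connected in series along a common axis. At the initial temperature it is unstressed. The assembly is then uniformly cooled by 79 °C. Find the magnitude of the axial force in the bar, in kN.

P ≈ 137 kN (tensile)

Free thermal contraction of the whole bar: Σ αᵢΔT Lᵢ = 11.6×10⁻⁶×79×210 + 12.3×10⁻⁶×79×850 = 1.018 mm.
The walls prevent any net length change, so an axial force P (same in every segment) develops. Compatibility: P · Σ Lᵢ/(AᵢEᵢ) = δ_free.
The series flexibility is Σ Lᵢ/(AᵢEᵢ) = 210/(1525×29×10³) + 850/(1525×208×10³) = 7.428×10⁻⁶ mm/N.
So P = 1.018 / 7.428×10⁻⁶ = 137.1 kN, tensile.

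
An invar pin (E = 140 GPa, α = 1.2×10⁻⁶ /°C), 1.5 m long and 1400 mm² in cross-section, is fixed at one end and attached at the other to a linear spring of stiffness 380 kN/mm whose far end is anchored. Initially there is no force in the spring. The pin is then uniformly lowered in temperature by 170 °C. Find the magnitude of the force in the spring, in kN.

If the spring were absent the pin would shorten by αΔT L = 1.2×10⁻⁶ × 170 × 1500 = 0.306 mm.
Let P be the tensile force in the spring. The pin extends elastically by PL/(AE) and the spring stretches by P/k; together these equal δ_free.
P [ L/(AE) + 1/k ] = δ_free → P [ 1500/(1400×140×10³) + 1/(380×10³) ] = 0.306.
P = 0.306 / 1.028×10⁻⁵ = 29750 N.

P ≈ 29.8 kN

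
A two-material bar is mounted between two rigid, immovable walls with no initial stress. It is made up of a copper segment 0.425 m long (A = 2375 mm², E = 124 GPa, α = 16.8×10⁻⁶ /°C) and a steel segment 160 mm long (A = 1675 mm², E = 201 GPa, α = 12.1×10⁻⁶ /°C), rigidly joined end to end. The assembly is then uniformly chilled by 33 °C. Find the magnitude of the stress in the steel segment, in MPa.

σ ≈ 93.2 MPa (tensile)

If the supports were absent, the total length change would be Σ αᵢΔT Lᵢ = 16.8×10⁻⁶×33×425 + 12.1×10⁻⁶×33×160 = 0.2995 mm.
The walls prevent any net length change, so an axial force P (same in every segment) develops. Compatibility: P · Σ Lᵢ/(AᵢEᵢ) = δ_free.
The series flexibility is Σ Lᵢ/(AᵢEᵢ) = 425/(2375×124×10³) + 160/(1675×201×10³) = 1.918×10⁻⁶ mm/N.
So P = 0.2995 / 1.918×10⁻⁶ = 156.1 kN, tensile.
σ_{steel} = P / A = 156100 / 1675 = 93.21 MPa.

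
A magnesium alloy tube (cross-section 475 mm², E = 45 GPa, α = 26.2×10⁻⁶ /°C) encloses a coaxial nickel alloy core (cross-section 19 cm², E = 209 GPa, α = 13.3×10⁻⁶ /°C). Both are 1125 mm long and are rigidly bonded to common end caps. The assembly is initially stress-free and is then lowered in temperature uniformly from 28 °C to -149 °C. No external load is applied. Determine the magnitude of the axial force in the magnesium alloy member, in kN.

Equilibrium of a rigid end plate with no external load gives equal and opposite internal forces ±P in the two members. Since α_{magnesium alloy} > α_{nickel alloy}, cooling drives the magnesium alloy into tension and the nickel alloy into compression.
Setting the final lengths equal and cancelling L: (α₁ − α₂)ΔT = P/(A₁E₁) + P/(A₂E₂).
|α₁ − α₂|·ΔT = 12.9×10⁻⁶ × 177 = 0.002283.
1/(A₁E₁) + 1/(A₂E₂) = 1/(475×45×10³) + 1/(1900×209×10³) = 4.93×10⁻⁸ N⁻¹.
So P = 0.002283 / 4.93×10⁻⁸ = 46.31 kN.

P ≈ 46.3 kN (tensile in the magnesium alloy)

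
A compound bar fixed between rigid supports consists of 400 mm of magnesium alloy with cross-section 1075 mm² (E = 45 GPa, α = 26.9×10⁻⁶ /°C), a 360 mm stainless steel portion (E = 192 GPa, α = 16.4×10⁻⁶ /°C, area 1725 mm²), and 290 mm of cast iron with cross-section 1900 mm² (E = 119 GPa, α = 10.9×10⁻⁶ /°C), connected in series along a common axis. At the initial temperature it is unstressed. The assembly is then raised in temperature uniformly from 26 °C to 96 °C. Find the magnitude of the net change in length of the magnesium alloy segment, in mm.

|ΔL| ≈ 0.325 mm

If the supports were absent, the total length change would be Σ αᵢΔT Lᵢ = 26.9×10⁻⁶×70×400 + 16.4×10⁻⁶×70×360 + 10.9×10⁻⁶×70×290 = 1.388 mm.
Since the ends are fixed, an axial force P builds up, equal in every segment, with P · Σ Lᵢ/(AᵢEᵢ) = δ_free.
The series flexibility is Σ Lᵢ/(AᵢEᵢ) = 400/(1075×45×10³) + 360/(1725×192×10³) + 290/(1900×119×10³) = 1.064×10⁻⁵ mm/N.
Hence P = δ_free / Σ(L/AE) = 1.388/1.064×10⁻⁵ = 130.4 kN (compressive).
For the magnesium alloy segment, free thermal change = 26.9×10⁻⁶×70×400 = 0.7532 mm and elastic change from P = 130400×400/(1075×45×10³) = 1.079 mm; these oppose, so the net change is 0.325 mm (segment shortens).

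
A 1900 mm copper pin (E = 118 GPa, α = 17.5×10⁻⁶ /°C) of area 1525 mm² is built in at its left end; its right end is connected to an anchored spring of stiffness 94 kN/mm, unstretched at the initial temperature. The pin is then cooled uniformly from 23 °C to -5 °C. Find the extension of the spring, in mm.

Free thermal contraction: δ_free = αΔT L = 17.5×10⁻⁶ × 28 × 1900 = 0.931 mm.
Let P be the tensile force in the spring. The pin extends elastically by PL/(AE) and the spring stretches by P/k; together these equal δ_free.
P [ L/(AE) + 1/k ] = δ_free → P [ 1900/(1525×118×10³) + 1/(94×10³) ] = 0.931.
P = 0.931 / 2.12×10⁻⁵ = 43920 N.
Spring extension = P/k = 43920/(94×10³) = 0.4673 mm.

δ ≈ 0.467 mm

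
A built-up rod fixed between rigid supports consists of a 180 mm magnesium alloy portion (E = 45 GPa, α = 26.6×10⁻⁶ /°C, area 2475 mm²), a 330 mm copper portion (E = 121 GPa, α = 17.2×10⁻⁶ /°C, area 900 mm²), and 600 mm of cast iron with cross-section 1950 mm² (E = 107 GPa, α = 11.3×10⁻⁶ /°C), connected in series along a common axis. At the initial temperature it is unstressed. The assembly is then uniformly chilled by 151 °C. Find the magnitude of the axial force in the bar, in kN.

P ≈ 346 kN (tensile)

Free thermal contraction of the whole bar: Σ αᵢΔT Lᵢ = 26.6×10⁻⁶×151×180 + 17.2×10⁻⁶×151×330 + 11.3×10⁻⁶×151×600 = 2.604 mm.
The rigid supports impose zero overall length change; the single axial force P common to all segments must satisfy P Σ Lᵢ/(AᵢEᵢ) = δ_free.
The series flexibility is Σ Lᵢ/(AᵢEᵢ) = 180/(2475×45×10³) + 330/(900×121×10³) + 600/(1950×107×10³) = 7.522×10⁻⁶ mm/N.
So P = 2.604 / 7.522×10⁻⁶ = 346.2 kN, tensile.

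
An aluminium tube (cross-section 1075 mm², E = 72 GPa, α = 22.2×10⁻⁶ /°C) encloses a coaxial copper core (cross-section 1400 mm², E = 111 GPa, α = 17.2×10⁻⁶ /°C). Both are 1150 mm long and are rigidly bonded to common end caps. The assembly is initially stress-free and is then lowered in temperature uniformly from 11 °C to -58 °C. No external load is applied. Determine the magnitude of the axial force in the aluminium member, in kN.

P ≈ 17.8 kN (tensile in the aluminium)

Both members must finish at the same length. With the larger α, the aluminium tends to over-contract; the plates restrain it, putting the aluminium in tension and the copper in compression. With no external load the two internal forces are equal and opposite, magnitude P.
Compatibility of the two members (thermal + elastic change equal): (α₁ − α₂)ΔT = P·[1/(A₁E₁) + 1/(A₂E₂)].
|α₁ − α₂|·ΔT = 5×10⁻⁶ × 69 = 0.000345.
1/(A₁E₁) + 1/(A₂E₂) = 1/(1075×72×10³) + 1/(1400×111×10³) = 1.935×10⁻⁸ N⁻¹.
P = 0.000345 / 1.935×10⁻⁸ = 17820 N = 17.82 kN.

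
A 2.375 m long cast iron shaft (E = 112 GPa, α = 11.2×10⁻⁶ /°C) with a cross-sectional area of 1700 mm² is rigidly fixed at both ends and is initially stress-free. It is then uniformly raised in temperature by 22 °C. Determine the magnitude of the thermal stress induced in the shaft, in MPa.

σ ≈ 27.6 MPa (compressive)

With length fixed, the mechanical strain must cancel the thermal strain αΔT = 11.2×10⁻⁶ × 22 = 246.4×10⁻⁶.
The stress required to suppress this strain is σ = Eε = 112×10³ × 246.4×10⁻⁶ = 27.6 MPa, compressive since the shaft is trying to expand.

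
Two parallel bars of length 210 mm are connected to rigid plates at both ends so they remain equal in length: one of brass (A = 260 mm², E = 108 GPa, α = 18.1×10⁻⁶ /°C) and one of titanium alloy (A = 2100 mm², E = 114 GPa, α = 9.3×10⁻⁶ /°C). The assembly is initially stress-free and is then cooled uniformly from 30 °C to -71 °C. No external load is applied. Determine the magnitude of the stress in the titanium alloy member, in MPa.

σ ≈ 10.6 MPa (compressive)

Both members must finish at the same length. With the larger α, the brass tends to over-contract; the plates restrain it, putting the brass in tension and the titanium alloy in compression. With no external load the two internal forces are equal and opposite, magnitude P.
Setting the final lengths equal and cancelling L: (α₁ − α₂)ΔT = P/(A₁E₁) + P/(A₂E₂).
|α₁ − α₂|·ΔT = 8.8×10⁻⁶ × 101 = 0.0008888.
1/(A₁E₁) + 1/(A₂E₂) = 1/(260×108×10³) + 1/(2100×114×10³) = 3.979×10⁻⁸ N⁻¹.
So P = 0.0008888 / 3.979×10⁻⁸ = 22.34 kN.
σ_{titanium alloy} = P/A₂ = 22340/2100 = 10.64 MPa, compressive.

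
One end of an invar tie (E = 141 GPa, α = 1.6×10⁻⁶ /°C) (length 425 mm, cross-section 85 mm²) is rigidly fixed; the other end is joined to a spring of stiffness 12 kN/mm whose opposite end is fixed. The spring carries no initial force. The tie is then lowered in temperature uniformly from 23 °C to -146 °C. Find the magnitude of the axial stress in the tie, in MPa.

Free thermal contraction: δ_free = αΔT L = 1.6×10⁻⁶ × 169 × 425 = 0.1149 mm.
Let P be the tensile force in the spring. The tie extends elastically by PL/(AE) and the spring stretches by P/k; together these equal δ_free.
So P = δ_free / [L/(AE) + 1/k] = 0.1149 / [ 425/(85×141×10³) + 1/(12×10³) ].
P = 0.1149 / 0.0001188 = 967.4 N.
σ = P/A = 967.4/85 = 11.38 MPa.

σ ≈ 11.4 MPa (tensile)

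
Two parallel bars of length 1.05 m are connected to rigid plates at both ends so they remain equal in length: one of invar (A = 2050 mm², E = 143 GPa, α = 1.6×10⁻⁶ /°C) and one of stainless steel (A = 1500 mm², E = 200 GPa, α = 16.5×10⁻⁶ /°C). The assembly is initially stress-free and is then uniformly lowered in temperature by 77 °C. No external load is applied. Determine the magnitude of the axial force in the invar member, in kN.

P ≈ 170 kN (compressive in the invar)

Both members must finish at the same length. With the larger α, the stainless steel tends to over-contract; the plates restrain it, putting the stainless steel in tension and the invar in compression. With no external load the two internal forces are equal and opposite, magnitude P.
Setting the final lengths equal and cancelling L: (α₁ − α₂)ΔT = P/(A₁E₁) + P/(A₂E₂).
|α₁ − α₂|·ΔT = 14.9×10⁻⁶ × 77 = 0.001147.
1/(A₁E₁) + 1/(A₂E₂) = 1/(2050×143×10³) + 1/(1500×200×10³) = 6.745×10⁻⁹ N⁻¹.
P = 0.001147 / 6.745×10⁻⁹ = 170100 N = 170.1 kN.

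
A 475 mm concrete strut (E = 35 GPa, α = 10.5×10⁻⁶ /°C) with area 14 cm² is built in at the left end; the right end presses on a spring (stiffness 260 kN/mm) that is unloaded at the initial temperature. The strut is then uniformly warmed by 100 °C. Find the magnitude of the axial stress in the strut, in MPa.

If the spring were absent the strut would lengthen by αΔT L = 10.5×10⁻⁶ × 100 × 475 = 0.4987 mm.
With a force P in the spring, the elastic change of the strut is PL/(AE) and that of the spring is P/k; compatibility requires their sum to equal δ_free.
So P = δ_free / [L/(AE) + 1/k] = 0.4987 / [ 475/(1400×35×10³) + 1/(260×10³) ].
P = 0.4987 / 1.354×10⁻⁵ = 36840 N.
σ = P/A = 36840/1400 = 26.31 MPa.

σ ≈ 26.3 MPa (compressive)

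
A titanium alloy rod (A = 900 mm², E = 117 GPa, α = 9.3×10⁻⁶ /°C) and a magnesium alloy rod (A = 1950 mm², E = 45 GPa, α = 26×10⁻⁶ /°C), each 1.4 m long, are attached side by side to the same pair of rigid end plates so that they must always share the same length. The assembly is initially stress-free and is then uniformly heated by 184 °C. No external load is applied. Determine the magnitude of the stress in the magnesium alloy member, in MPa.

The magnesium alloy has the larger α, so on heating it would change length more than the titanium alloy if both were free. The rigid plates force a common final length, so the magnesium alloy is put into compression and the titanium alloy into tension, with equal and opposite forces P (no external load).
Equating the net (thermal + elastic) strains gives |α₁ − α₂|·ΔT = P·[1/(A₁E₁) + 1/(A₂E₂)].
|α₁ − α₂|·ΔT = 16.7×10⁻⁶ × 184 = 0.003073.
1/(A₁E₁) + 1/(A₂E₂) = 1/(900×117×10³) + 1/(1950×45×10³) = 2.089×10⁻⁸ N⁻¹.
So P = 0.003073 / 2.089×10⁻⁸ = 147.1 kN.
σ_{magnesium alloy} = P/A₂ = 147100/1950 = 75.42 MPa, compressive.

σ ≈ 75.4 MPa (compressive)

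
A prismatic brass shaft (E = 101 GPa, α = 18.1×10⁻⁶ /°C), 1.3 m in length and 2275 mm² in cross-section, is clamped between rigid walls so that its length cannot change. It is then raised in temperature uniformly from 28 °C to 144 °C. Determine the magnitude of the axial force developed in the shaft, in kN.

The ends cannot move, so σ = EαΔT = 101×10³ × 18.1×10⁻⁶ × 116 = 212.1 MPa.
Then P = σA = 212.1 × 2275 mm² = 482.4 kN, compressive.

P ≈ 482 kN (compressive)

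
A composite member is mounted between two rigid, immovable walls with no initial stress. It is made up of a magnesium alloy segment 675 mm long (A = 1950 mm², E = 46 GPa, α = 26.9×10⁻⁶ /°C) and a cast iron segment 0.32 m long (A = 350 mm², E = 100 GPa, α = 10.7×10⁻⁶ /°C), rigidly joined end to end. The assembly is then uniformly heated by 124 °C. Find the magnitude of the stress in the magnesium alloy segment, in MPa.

Free thermal expansion of the whole bar: Σ αᵢΔT Lᵢ = 26.9×10⁻⁶×124×675 + 10.7×10⁻⁶×124×320 = 2.676 mm.
The rigid supports impose zero overall length change; the single axial force P common to all segments must satisfy P Σ Lᵢ/(AᵢEᵢ) = δ_free.
The series flexibility is Σ Lᵢ/(AᵢEᵢ) = 675/(1950×46×10³) + 320/(350×100×10³) = 1.667×10⁻⁵ mm/N.
Hence P = δ_free / Σ(L/AE) = 2.676/1.667×10⁻⁵ = 160.6 kN (compressive).
σ_{magnesium alloy} = P / A = 160600 / 1950 = 82.34 MPa.

σ ≈ 82.3 MPa (compressive)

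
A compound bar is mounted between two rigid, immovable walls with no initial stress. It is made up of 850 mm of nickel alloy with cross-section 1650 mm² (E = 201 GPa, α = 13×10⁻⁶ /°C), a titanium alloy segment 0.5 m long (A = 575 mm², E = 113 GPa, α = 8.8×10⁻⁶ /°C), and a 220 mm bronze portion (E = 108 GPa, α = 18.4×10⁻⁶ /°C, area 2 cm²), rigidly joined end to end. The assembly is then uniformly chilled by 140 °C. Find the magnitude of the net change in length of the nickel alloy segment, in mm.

|ΔL| ≈ 1.2 mm

Free thermal contraction of the whole bar: Σ αᵢΔT Lᵢ = 13×10⁻⁶×140×850 + 8.8×10⁻⁶×140×500 + 18.4×10⁻⁶×140×220 = 2.73 mm.
Since the ends are fixed, an axial force P builds up, equal in every segment, with P · Σ Lᵢ/(AᵢEᵢ) = δ_free.
Σ Lᵢ/(AᵢEᵢ) = 850/(1650×201×10³) + 500/(575×113×10³) + 220/(200×108×10³) = 2.044×10⁻⁵ mm/N.
Hence P = δ_free / Σ(L/AE) = 2.73/2.044×10⁻⁵ = 133.5 kN (tensile).
For the nickel alloy segment, free thermal change = 13×10⁻⁶×140×850 = 1.547 mm and elastic change from P = 133500×850/(1650×201×10³) = 0.3422 mm; these oppose, so the net change is 1.2 mm (segment shortens).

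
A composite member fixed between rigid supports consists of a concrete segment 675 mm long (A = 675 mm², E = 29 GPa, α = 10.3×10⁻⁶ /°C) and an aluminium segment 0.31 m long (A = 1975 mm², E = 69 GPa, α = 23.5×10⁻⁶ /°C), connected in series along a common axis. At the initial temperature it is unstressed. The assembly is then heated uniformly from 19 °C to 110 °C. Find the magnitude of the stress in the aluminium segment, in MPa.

Free thermal expansion of the whole bar: Σ αᵢΔT Lᵢ = 10.3×10⁻⁶×91×675 + 23.5×10⁻⁶×91×310 = 1.296 mm.
The walls prevent any net length change, so an axial force P (same in every segment) develops. Compatibility: P · Σ Lᵢ/(AᵢEᵢ) = δ_free.
The series flexibility is Σ Lᵢ/(AᵢEᵢ) = 675/(675×29×10³) + 310/(1975×69×10³) = 3.676×10⁻⁵ mm/N.
Hence P = δ_free / Σ(L/AE) = 1.296/3.676×10⁻⁵ = 35.25 kN (compressive).
σ_{aluminium} = P / A = 35250 / 1975 = 17.85 MPa.

σ ≈ 17.8 MPa (compressive)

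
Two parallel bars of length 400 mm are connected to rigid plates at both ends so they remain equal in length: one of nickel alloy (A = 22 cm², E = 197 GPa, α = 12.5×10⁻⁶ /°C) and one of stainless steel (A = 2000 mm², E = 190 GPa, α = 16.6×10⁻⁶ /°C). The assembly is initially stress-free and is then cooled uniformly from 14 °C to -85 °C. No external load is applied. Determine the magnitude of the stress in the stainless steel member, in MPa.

σ ≈ 41.1 MPa (tensile)

Both members must finish at the same length. With the larger α, the stainless steel tends to over-contract; the plates restrain it, putting the stainless steel in tension and the nickel alloy in compression. With no external load the two internal forces are equal and opposite, magnitude P.
Equating the net (thermal + elastic) strains gives |α₁ − α₂|·ΔT = P·[1/(A₁E₁) + 1/(A₂E₂)].
|α₁ − α₂|·ΔT = 4.1×10⁻⁶ × 99 = 0.0004059.
1/(A₁E₁) + 1/(A₂E₂) = 1/(2200×197×10³) + 1/(2000×190×10³) = 4.939×10⁻⁹ N⁻¹.
P = 0.0004059 / 4.939×10⁻⁹ = 82180 N = 82.18 kN.
σ_{stainless steel} = P/A₂ = 82180/2000 = 41.09 MPa, tensile.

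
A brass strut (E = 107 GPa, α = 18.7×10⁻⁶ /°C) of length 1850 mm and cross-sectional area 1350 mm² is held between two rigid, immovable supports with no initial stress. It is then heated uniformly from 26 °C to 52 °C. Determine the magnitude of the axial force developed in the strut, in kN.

P ≈ 70.2 kN (compressive)

With zero net strain, σ = E·αΔT = 107 GPa × 18.7×10⁻⁶ × 26 = 52.02 MPa.
Axial force P = σA = 52.02 × 1350 = 70230 N = 70.23 kN, compressive.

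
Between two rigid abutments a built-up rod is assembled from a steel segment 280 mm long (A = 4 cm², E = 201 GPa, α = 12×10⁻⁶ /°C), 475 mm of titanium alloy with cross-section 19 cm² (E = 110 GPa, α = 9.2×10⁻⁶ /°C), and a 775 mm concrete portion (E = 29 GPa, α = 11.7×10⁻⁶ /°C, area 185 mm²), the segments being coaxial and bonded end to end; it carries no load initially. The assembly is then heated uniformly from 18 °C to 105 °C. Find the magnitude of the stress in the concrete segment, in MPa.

σ ≈ 52.6 MPa (compressive)

With the walls removed the bar would change length by δ_free = Σ αᵢΔT Lᵢ = 12×10⁻⁶×87×280 + 9.2×10⁻⁶×87×475 + 11.7×10⁻⁶×87×775 = 1.461 mm.
The walls prevent any net length change, so an axial force P (same in every segment) develops. Compatibility: P · Σ Lᵢ/(AᵢEᵢ) = δ_free.
The series flexibility is Σ Lᵢ/(AᵢEᵢ) = 280/(400×201×10³) + 475/(1900×110×10³) + 775/(185×29×10³) = 0.0001502 mm/N.
So P = 1.461 / 0.0001502 = 9.729 kN, compressive.
σ_{concrete} = P / A = 9729 / 185 = 52.59 MPa.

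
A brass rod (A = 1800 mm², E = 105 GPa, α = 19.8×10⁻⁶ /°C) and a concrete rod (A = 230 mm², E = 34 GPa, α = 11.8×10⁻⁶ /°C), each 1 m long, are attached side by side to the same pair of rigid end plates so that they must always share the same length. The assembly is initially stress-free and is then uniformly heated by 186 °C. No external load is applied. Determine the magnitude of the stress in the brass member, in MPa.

σ ≈ 6.21 MPa (compressive)

The brass has the larger α, so on heating it would change length more than the concrete if both were free. The rigid plates force a common final length, so the brass is put into compression and the concrete into tension, with equal and opposite forces P (no external load).
Compatibility of the two members (thermal + elastic change equal): (α₁ − α₂)ΔT = P·[1/(A₁E₁) + 1/(A₂E₂)].
|α₁ − α₂|·ΔT = 8×10⁻⁶ × 186 = 0.001488.
1/(A₁E₁) + 1/(A₂E₂) = 1/(1800×105×10³) + 1/(230×34×10³) = 1.332×10⁻⁷ N⁻¹.
So P = 0.001488 / 1.332×10⁻⁷ = 11.17 kN.
σ_{brass} = P/A₁ = 11170/1800 = 6.208 MPa, compressive.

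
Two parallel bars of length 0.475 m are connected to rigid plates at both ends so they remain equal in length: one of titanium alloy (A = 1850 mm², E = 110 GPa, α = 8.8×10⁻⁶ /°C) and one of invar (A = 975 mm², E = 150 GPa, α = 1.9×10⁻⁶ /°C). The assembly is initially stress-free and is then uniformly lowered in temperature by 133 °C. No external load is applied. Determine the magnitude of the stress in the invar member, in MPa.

σ ≈ 80.1 MPa (compressive)

The titanium alloy has the larger α, so on cooling it would change length more than the invar if both were free. The rigid plates force a common final length, so the titanium alloy is put into tension and the invar into compression, with equal and opposite forces P (no external load).
Setting the final lengths equal and cancelling L: (α₁ − α₂)ΔT = P/(A₁E₁) + P/(A₂E₂).
|α₁ − α₂|·ΔT = 6.9×10⁻⁶ × 133 = 0.0009177.
1/(A₁E₁) + 1/(A₂E₂) = 1/(1850×110×10³) + 1/(975×150×10³) = 1.175×10⁻⁸ N⁻¹.
P = 0.0009177 / 1.175×10⁻⁸ = 78090 N = 78.09 kN.
σ_{invar} = P/A₂ = 78090/975 = 80.09 MPa, compressive.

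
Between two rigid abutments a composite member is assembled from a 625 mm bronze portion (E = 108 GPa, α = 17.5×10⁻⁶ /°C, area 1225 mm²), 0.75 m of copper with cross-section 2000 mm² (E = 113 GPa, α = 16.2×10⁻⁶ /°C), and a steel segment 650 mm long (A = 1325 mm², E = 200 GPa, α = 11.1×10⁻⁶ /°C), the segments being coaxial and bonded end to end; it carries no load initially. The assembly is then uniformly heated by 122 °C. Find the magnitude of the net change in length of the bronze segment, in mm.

With the walls removed the bar would change length by δ_free = Σ αᵢΔT Lᵢ = 17.5×10⁻⁶×122×625 + 16.2×10⁻⁶×122×750 + 11.1×10⁻⁶×122×650 = 3.697 mm.
Since the ends are fixed, an axial force P builds up, equal in every segment, with P · Σ Lᵢ/(AᵢEᵢ) = δ_free.
Σ Lᵢ/(AᵢEᵢ) = 625/(1225×108×10³) + 750/(2000×113×10³) + 650/(1325×200×10³) = 1.05×10⁻⁵ mm/N.
Hence P = δ_free / Σ(L/AE) = 3.697/1.05×10⁻⁵ = 352.2 kN (compressive).
For the bronze segment, free thermal change = 17.5×10⁻⁶×122×625 = 1.334 mm and elastic change from P = 352200×625/(1225×108×10³) = 1.664 mm; these oppose, so the net change is 0.33 mm (segment shortens).

|ΔL| ≈ 0.33 mm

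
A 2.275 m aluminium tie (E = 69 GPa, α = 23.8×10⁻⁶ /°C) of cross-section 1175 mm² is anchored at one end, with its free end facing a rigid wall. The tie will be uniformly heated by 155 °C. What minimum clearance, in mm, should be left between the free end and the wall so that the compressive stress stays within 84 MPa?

g ≈ 5.62 mm

With no wall the tie would lengthen by αΔT L = 23.8×10⁻⁶ × 155 × 2275 = 8.392 mm.
A stress of 84 MPa corresponds to the wall pushing the tie back by σL/E = 84×2275/(69×10³) = 2.77 mm.
So the gap has to take up the difference, g_min = δ_free − σL/E = 8.392 − 2.77 = 5.623 mm.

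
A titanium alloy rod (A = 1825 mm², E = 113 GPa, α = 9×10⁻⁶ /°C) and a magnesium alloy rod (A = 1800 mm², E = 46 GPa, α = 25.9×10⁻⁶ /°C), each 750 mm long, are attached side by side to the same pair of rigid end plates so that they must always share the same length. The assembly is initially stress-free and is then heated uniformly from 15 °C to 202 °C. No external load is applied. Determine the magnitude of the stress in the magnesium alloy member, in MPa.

Equilibrium of a rigid end plate with no external load gives equal and opposite internal forces ±P in the two members. Since α_{magnesium alloy} > α_{titanium alloy}, heating drives the magnesium alloy into compression and the titanium alloy into tension.
Setting the final lengths equal and cancelling L: (α₁ − α₂)ΔT = P/(A₁E₁) + P/(A₂E₂).
|α₁ − α₂|·ΔT = 16.9×10⁻⁶ × 187 = 0.00316.
1/(A₁E₁) + 1/(A₂E₂) = 1/(1825×113×10³) + 1/(1800×46×10³) = 1.693×10⁻⁸ N⁻¹.
P = 0.00316 / 1.693×10⁻⁸ = 186700 N = 186.7 kN.
σ_{magnesium alloy} = P/A₂ = 186700/1800 = 103.7 MPa, compressive.

σ ≈ 104 MPa (compressive)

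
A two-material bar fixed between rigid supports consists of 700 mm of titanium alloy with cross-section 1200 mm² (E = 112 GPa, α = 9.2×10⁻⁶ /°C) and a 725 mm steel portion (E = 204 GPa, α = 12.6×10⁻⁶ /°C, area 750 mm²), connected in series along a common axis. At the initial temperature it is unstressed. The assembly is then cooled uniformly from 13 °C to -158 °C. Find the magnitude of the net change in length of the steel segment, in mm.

|ΔL| ≈ 0.293 mm

Free thermal contraction of the whole bar: Σ αᵢΔT Lᵢ = 9.2×10⁻⁶×171×700 + 12.6×10⁻⁶×171×725 = 2.663 mm.
The walls prevent any net length change, so an axial force P (same in every segment) develops. Compatibility: P · Σ Lᵢ/(AᵢEᵢ) = δ_free.
Σ Lᵢ/(AᵢEᵢ) = 700/(1200×112×10³) + 725/(750×204×10³) = 9.947×10⁻⁶ mm/N.
So P = 2.663 / 9.947×10⁻⁶ = 267.8 kN, tensile.
For the steel segment, free thermal change = 12.6×10⁻⁶×171×725 = 1.562 mm and elastic change from P = 267800×725/(750×204×10³) = 1.269 mm; these oppose, so the net change is 0.293 mm (segment shortens).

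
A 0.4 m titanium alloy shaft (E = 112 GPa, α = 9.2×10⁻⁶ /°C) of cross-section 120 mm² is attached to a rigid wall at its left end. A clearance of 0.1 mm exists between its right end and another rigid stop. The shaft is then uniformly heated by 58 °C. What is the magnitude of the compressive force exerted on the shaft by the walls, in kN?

P ≈ 3.81 kN

Free thermal elongation = αΔT L = 9.2×10⁻⁶ × 58 × 400 = 0.2134 mm.
The gap closes (δ_free > 0.1 mm) and the wall then resists a further 0.2134 − 0.1 = 0.1134 mm of expansion.
So σ = E(δ_free − g)/L = 112×10³ × 0.1134/400 = 31.76 MPa.
Force on the wall = σA = 31.76 × 120 mm² = 3.812 kN.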